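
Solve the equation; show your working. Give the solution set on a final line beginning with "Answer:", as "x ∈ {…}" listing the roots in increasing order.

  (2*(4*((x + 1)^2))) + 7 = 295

Step 1. [(2*(4*((x + 1)^2))) + 7 = 295] the outer +7 inverts by subtracting 7 ⇒ sub: 2*(4*((x + 1)^2)) = 288.
Step 2. [2*(4*((x + 1)^2)) = 288] leading coefficient 2: divide by 2, so div: 4*((x + 1)^2) = 144.
Step 3. [4*((x + 1)^2) = 144] divide by the outer 4. So div: (x + 1)^2 = 36.
Step 4. [(x + 1)^2 = 36] √ both sides: 36 ≥ 0 gives two branches. So sqrt: x + 1 = 6 or -6.
Step 5. [x + 1 = 6 or -6] peel the +1: subtract 1 from each side. So sub: x = 5 or -7.

Answer: x ∈ {-7, 5}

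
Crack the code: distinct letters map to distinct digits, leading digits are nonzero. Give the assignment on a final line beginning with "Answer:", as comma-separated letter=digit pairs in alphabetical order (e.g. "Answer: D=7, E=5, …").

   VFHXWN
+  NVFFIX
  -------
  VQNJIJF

Step 1. [col 1: N + X ≡ F (mod 10)] column 1 (N + X ≡ F (mod 10), carry-in 0) doesn't pin X yet; pick X=8 and continue. So X=8.
Step 2. [V] V is the leading digit of a 7-digit sum of two 6-digit numbers; the final carry is exactly 1 ⇒ V=1.
Step 3. [col 1: N + X ≡ F (mod 10)] column 1 (N + X ≡ F (mod 10), carry-in 0) doesn't pin N yet; pick N=9 and continue, so N=9.
Step 4. [col 1: N + X ≡ F (mod 10)] in column 1 we have N+X≡F with carry-in 0; given N=9, X=8 and digits 1,8,9 already taken and all letters distinct, that pins F to 7. So F=7.
Step 5. [col 2: W + I ≡ J (mod 10)] J=2 is one option consistent with column 2 (W + I ≡ J (mod 10), carry-in 1) — take it. So J=2.
Step 6. [col 2: W + I ≡ J (mod 10)] column 2 (W + I ≡ J (mod 10), carry-in 1) doesn't pin I yet; pick I=6 and continue. So I=6.
Step 7. [col 2: W + I ≡ J (mod 10)] column 2: given I=6, J=2, carry-in 1, and digits 1,2,6,7,8,9 already taken and all letters distinct, W+I≡J (mod 10) forces W=5. So W=5.
Step 8. [col 4: H + F ≡ J (mod 10)] column 4 reads H+F+carry(1)=J with F=7, J=2; with digits 1,2,5,6,7,8,9 already taken and all letters distinct, the only value for H is 4 ⇒ H=4.
Step 9. [col 6: V + N ≡ Q (mod 10)] column 6: given V=1, N=9, carry-in 0, and digits 1,2,4,5,6,7,8,9 already taken and all letters distinct, V+N≡Q (mod 10) forces Q=0, so Q=0.

Answer: F=7, H=4, I=6, J=2, N=9, Q=0, V=1, W=5, X=8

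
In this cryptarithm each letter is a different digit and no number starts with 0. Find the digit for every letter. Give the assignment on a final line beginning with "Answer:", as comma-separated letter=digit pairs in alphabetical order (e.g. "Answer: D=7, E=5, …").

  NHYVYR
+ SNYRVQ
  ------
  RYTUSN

Step 1. [col 1: R + Q ≡ N (mod 10)] several values work for Q in column 1 (R + Q ≡ N (mod 10), carry-in 0); try Q=3 ⇒ Q=3.
Step 2. [col 1: R + Q ≡ N (mod 10)] several values work for N in column 1 (R + Q ≡ N (mod 10), carry-in 0); try N=2, so N=2.
Step 3. [col 1: R + Q ≡ N (mod 10)] column 1 reads R+Q+carry(0)=N with Q=3, N=2; with digits 2,3 already taken and all letters distinct, the only value for R is 9. So R=9.
Step 4. [col 2: Y + V ≡ S (mod 10)] Y=0 is one option consistent with column 2 (Y + V ≡ S (mod 10), carry-in 1) — take it ⇒ Y=0.
Step 5. [col 2: Y + V ≡ S (mod 10)] several values work for S in column 2 (Y + V ≡ S (mod 10), carry-in 1); try S=6 ⇒ S=6.
Step 6. [col 2: Y + V ≡ S (mod 10)] in column 2 we have Y+V≡S with carry-in 1; given Y=0, S=6 and digits 0,2,3,6,9 already taken and all letters distinct, that pins V to 5, so V=5.
Step 7. [col 3: V + R ≡ U (mod 10)] column 3: given V=5, R=9, carry-in 0, and digits 0,2,3,5,6,9 already taken and all letters distinct, V+R≡U (mod 10) forces U=4 ⇒ U=4.
Step 8. [col 4: Y + Y ≡ T (mod 10)] in column 4 we have Y+Y≡T with carry-in 1; given Y=0 and digits 0,2,3,4,5,6,9 already taken and all letters distinct, that pins T to 1, so T=1.
Step 9. [col 5: H + N ≡ Y (mod 10)] in column 5 we have H+N≡Y with carry-in 0; given N=2, Y=0 and digits 0,1,2,3,4,5,6,9 already taken and all letters distinct, that pins H to 8, so H=8.

Answer: H=8, N=2, Q=3, R=9, S=6, T=1, U=4, V=5, Y=0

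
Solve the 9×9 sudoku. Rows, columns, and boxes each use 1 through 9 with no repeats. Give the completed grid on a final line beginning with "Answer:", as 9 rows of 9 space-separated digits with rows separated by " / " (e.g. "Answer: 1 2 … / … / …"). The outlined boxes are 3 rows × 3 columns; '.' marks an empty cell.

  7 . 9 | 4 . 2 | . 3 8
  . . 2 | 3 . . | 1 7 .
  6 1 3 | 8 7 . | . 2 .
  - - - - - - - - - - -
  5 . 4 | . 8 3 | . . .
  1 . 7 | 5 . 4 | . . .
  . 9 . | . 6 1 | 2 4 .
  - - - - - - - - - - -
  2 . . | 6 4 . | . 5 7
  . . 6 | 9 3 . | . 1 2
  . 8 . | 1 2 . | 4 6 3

Step 1. [r4c8∈{9}] only 9 remains possible at r4c8 ⇒ r4c8=9.
Step 2. [r5c9∈{6}] only 6 remains possible at r5c9, so r5c9=6.
Step 3. [r1c2∈{5}] r1c2's peers cover all but 5 ⇒ r1c2=5.
Step 4. [r8c6∈{5,7,8}] 5 has one home in row 8: r8c6, so r8c6=5.
Step 5. [r3c6∈{9}] nothing but 9 survives at r3c6 ⇒ r3c6=9.
Step 6. [r2c2∈{4}] only 4 remains possible at r2c2. So r2c2=4.
Step 7. [r5c7∈{3,8}] in col 7, 3 fits only at r5c7 ⇒ r5c7=3.
Step 8. [r6c9∈{5}] r6c9's peers cover all but 5, so r6c9=5.
Step 9. [r4c4∈{2,7}] in col 4, 2 fits only at r4c4. So r4c4=2.
Step 10. [r6c1∈{3,8}] 3 has one home in row 6: r6c1 ⇒ r6c1=3.
Step 11. [r7c7∈{8,9}] r7c7 is the only open cell in row 7 admitting 9, so r7c7=9.
Step 12. [r5c2∈{2}] nothing but 2 survives at r5c2. So r5c2=2.
Step 13. [r4c2∈{6}] nothing but 6 survives at r4c2, so r4c2=6.
Step 14. [r2c1∈{8}] only 8 remains possible at r2c1 ⇒ r2c1=8.
Step 15. [r3c7∈{5}] r3c7's peers cover all but 5, so r3c7=5.
Step 16. [r7c3∈{1}] nothing but 1 survives at r7c3 ⇒ r7c3=1.
Step 17. [r1c5∈{1}] r1c5's peers cover all but 1, so r1c5=1.
Step 18. [r5c5∈{9}] nothing but 9 survives at r5c5, so r5c5=9.
Step 19. [r9c6∈{7}] r9c6 has the single candidate 7 ⇒ r9c6=7.
Step 20. [r9c3∈{5}] r9c3 is down to just 5, so r9c3=5.
Step 21. [r5c8∈{8}] r5c8 is down to just 8 ⇒ r5c8=8.
Step 22. [r7c2∈{3}] only 3 remains possible at r7c2. So r7c2=3.
Step 23. [r8c7∈{8}] only 8 remains possible at r8c7, so r8c7=8.
Step 24. [r8c2∈{7}] r8c2's peers cover all but 7, so r8c2=7.
Step 25. [r1c7∈{6}] r1c7 is down to just 6 ⇒ r1c7=6.
Step 26. [r8c1∈{4}] r8c1's peers cover all but 4, so r8c1=4.
Step 27. [r6c4∈{7}] r6c4 is down to just 7 ⇒ r6c4=7.
Step 28. [r2c5∈{5}] r2c5's peers cover all but 5. So r2c5=5.
Step 29. [r6c3∈{8}] only 8 remains possible at r6c3 ⇒ r6c3=8.
Step 30. [r4c7∈{7}] r4c7's peers cover all but 7, so r4c7=7.
Step 31. [r2c6∈{6}] r2c6's peers cover all but 6 ⇒ r2c6=6.
Step 32. [r7c6∈{8}] r7c6 is down to just 8. So r7c6=8.
Step 33. [r4c9∈{1}] r4c9's peers cover all but 1. So r4c9=1.
Step 34. [r9c1∈{9}] r9c1 has the single candidate 9. So r9c1=9.
Step 35. [r2c9∈{9}] r2c9 has the single candidate 9. So r2c9=9.
Step 36. [r3c9∈{4}] r3c9 is down to just 4, so r3c9=4.

Answer: 7 5 9 4 1 2 6 3 8 / 8 4 2 3 5 6 1 7 9 / 6 1 3 8 7 9 5 2 4 / 5 6 4 2 8 3 7 9 1 / 1 2 7 5 9 4 3 8 6 / 3 9 8 7 6 1 2 4 5 / 2 3 1 6 4 8 9 5 7 / 4 7 6 9 3 5 8 1 2 / 9 8 5 1 2 7 4 6 3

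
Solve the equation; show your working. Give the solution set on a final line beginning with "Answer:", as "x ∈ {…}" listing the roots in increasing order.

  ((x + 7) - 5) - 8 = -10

Step 1. [((x + 7) - 5) - 8 = -10] peel the -8: add 8 from each side ⇒ sub: (x + 7) - 5 = -2.
Step 2. [(x + 7) - 5 = -2] the outer -5 inverts by adding 5, so sub: x + 7 = 3.
Step 3. [x + 7 = 3] +7 is outermost — subtract 7 both sides, so sub: x = -4.

Answer: x ∈ {-4}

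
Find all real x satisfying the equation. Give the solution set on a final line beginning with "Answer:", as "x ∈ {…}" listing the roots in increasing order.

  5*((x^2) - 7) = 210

Step 1. [5*((x^2) - 7) = 210] 5 out front; divide by 5. So div: (x^2) - 7 = 42.
Step 2. [(x^2) - 7 = 42] add 7: x sits inside (… - 7). So sub: x^2 = 49.
Step 3. [x^2 = 49] LHS squared, RHS 49 ≥ 0: apply √ (±). So sqrt: x = 7 or -7.

Answer: x ∈ {-7, 7}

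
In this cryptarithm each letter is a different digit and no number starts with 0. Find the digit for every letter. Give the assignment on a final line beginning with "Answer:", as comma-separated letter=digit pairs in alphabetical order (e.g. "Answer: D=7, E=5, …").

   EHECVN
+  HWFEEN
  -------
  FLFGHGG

Step 1. [col 1: N + N ≡ G (mod 10)] no forcing yet in column 1 (carry-in 0); G=6 is free and consistent — try it, so G=6.
Step 2. [col 1: N + N ≡ G (mod 10)] several values work for N in column 1 (N + N ≡ G (mod 10), carry-in 0); try N=8, so N=8.
Step 3. [col 2: V + E ≡ G (mod 10)] no forcing yet in column 2 (carry-in 1); V=0 is free and consistent — try it, so V=0.
Step 4. [F] F is the leading digit of a 7-digit sum of two 6-digit numbers; the final carry is exactly 1 ⇒ F=1.
Step 5. [col 2: V + E ≡ G (mod 10)] column 2 reads V+E+carry(1)=G with V=0, G=6; with digits 0,1,6,8 already taken and all letters distinct, the only value for E is 5, so E=5.
Step 6. [col 3: C + E ≡ H (mod 10)] no forcing yet in column 3 (carry-in 0); C=2 is free and consistent — try it ⇒ C=2.
Step 7. [col 3: C + E ≡ H (mod 10)] column 3 reads C+E+carry(0)=H with C=2, E=5; with digits 0,1,2,5,6,8 already taken and all letters distinct, the only value for H is 7, so H=7.
Step 8. [col 5: H + W ≡ F (mod 10)] from column 5 (H=7, F=1, carry-in 0, digits 0,1,2,5,6,7,8 already taken and all letters distinct): W must equal 4. So W=4.
Step 9. [col 6: E + H ≡ L (mod 10)] from column 6 (E=5, H=7, carry-in 1, digits 0,1,2,4,5,6,7,8 already taken and all letters distinct): L must equal 3. So L=3.

Answer: C=2, E=5, F=1, G=6, H=7, L=3, N=8, V=0, W=4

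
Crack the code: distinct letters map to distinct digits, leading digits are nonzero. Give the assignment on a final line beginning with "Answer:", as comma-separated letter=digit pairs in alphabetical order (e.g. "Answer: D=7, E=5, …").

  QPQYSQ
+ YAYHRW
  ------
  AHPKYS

Step 1. [col 1: Q + W ≡ S (mod 10)] several values work for W in column 1 (Q + W ≡ S (mod 10), carry-in 0); try W=9. So W=9.
Step 2. [col 1: Q + W ≡ S (mod 10)] no forcing yet in column 1 (carry-in 0); Q=1 is free and consistent — try it, so Q=1.
Step 3. [col 1: Q + W ≡ S (mod 10)] column 1: given Q=1, W=9, carry-in 0, and digits 1,9 already taken and all letters distinct, Q+W≡S (mod 10) forces S=0. So S=0.
Step 4. [col 2: S + R ≡ Y (mod 10)] column 2 (S + R ≡ Y (mod 10), carry-in 1) doesn't pin Y yet; pick Y=5 and continue, so Y=5.
Step 5. [col 2: S + R ≡ Y (mod 10)] column 2 reads S+R+carry(1)=Y with S=0, Y=5; with digits 0,1,5,9 already taken and all letters distinct, the only value for R is 4, so R=4.
Step 6. [col 3: Y + H ≡ K (mod 10)] several values work for K in column 3 (Y + H ≡ K (mod 10), carry-in 0); try K=8 ⇒ K=8.
Step 7. [col 3: Y + H ≡ K (mod 10)] in column 3 we have Y+H≡K with carry-in 0; given Y=5, K=8 and digits 0,1,4,5,8,9 already taken and all letters distinct, that pins H to 3 ⇒ H=3.
Step 8. [col 4: Q + Y ≡ P (mod 10)] column 4 reads Q+Y+carry(0)=P with Q=1, Y=5; with digits 0,1,3,4,5,8,9 already taken and all letters distinct, the only value for P is 6 ⇒ P=6.
Step 9. [col 5: P + A ≡ H (mod 10)] from column 5 (P=6, H=3, carry-in 0, digits 0,1,3,4,5,6,8,9 already taken and all letters distinct): A must equal 7, so A=7.

Answer: A=7, H=3, K=8, P=6, Q=1, R=4, S=0, W=9, Y=5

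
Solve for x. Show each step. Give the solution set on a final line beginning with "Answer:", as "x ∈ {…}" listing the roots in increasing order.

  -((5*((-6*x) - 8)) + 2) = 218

Step 1. [-((5*((-6*x) - 8)) + 2) = 218] flip signs both sides. So neg: (5*((-6*x) - 8)) + 2 = -218.
Step 2. [(5*((-6*x) - 8)) + 2 = -218] +2 is outermost — subtract 2 both sides, so sub: 5*((-6*x) - 8) = -220.
Step 3. [5*((-6*x) - 8) = -220] divide by the outer 5, so div: (-6*x) - 8 = -44.
Step 4. [(-6*x) - 8 = -44] peel the -8: add 8 from each side. So sub: -6*x = -36.
Step 5. [-6*x = -36] divide by the outer -6 ⇒ div: x = 6.

Answer: x ∈ {6}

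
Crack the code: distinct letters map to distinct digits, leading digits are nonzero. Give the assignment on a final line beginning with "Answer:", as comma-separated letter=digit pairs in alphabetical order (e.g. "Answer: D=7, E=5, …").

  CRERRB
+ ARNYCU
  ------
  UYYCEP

Step 1. [col 1: B + U ≡ P (mod 10)] column 1 (B + U ≡ P (mod 10), carry-in 0) doesn't pin P yet; pick P=1 and continue ⇒ P=1.
Step 2. [col 1: B + U ≡ P (mod 10)] several values work for U in column 1 (B + U ≡ P (mod 10), carry-in 0); try U=5. So U=5.
Step 3. [col 1: B + U ≡ P (mod 10)] in column 1 we have B+U≡P with carry-in 0; given U=5, P=1 and digits 1,5 already taken and all letters distinct, that pins B to 6. So B=6.
Step 4. [col 2: R + C ≡ E (mod 10)] several values work for E in column 2 (R + C ≡ E (mod 10), carry-in 1); try E=7. So E=7.
Step 5. [col 2: R + C ≡ E (mod 10)] column 2 (R + C ≡ E (mod 10), carry-in 1) doesn't pin C yet; pick C=2 and continue. So C=2.
Step 6. [col 2: R + C ≡ E (mod 10)] column 2 reads R+C+carry(1)=E with C=2, E=7; with digits 1,2,5,6,7 already taken and all letters distinct, the only value for R is 4, so R=4.
Step 7. [col 3: R + Y ≡ C (mod 10)] column 3: given R=4, C=2, carry-in 0, and digits 1,2,4,5,6,7 already taken and all letters distinct, R+Y≡C (mod 10) forces Y=8 ⇒ Y=8.
Step 8. [col 4: E + N ≡ Y (mod 10)] from column 4 (E=7, Y=8, carry-in 1, digits 1,2,4,5,6,7,8 already taken and all letters distinct): N must equal 0 ⇒ N=0.
Step 9. [col 6: C + A ≡ U (mod 10)] from column 6 (C=2, U=5, carry-in 0, digits 0,1,2,4,5,6,7,8 already taken and all letters distinct): A must equal 3, so A=3.

Answer: A=3, B=6, C=2, E=7, N=0, P=1, R=4, U=5, Y=8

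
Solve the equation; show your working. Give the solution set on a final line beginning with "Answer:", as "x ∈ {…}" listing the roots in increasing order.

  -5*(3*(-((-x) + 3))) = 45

Step 1. [-5*(3*(-((-x) + 3))) = 45] LHS = -5·(…); ÷-5 both sides ⇒ div: 3*(-((-x) + 3)) = -9.
Step 2. [3*(-((-x) + 3)) = -9] leading coefficient 3: divide by 3 ⇒ div: -((-x) + 3) = -3.
Step 3. [-((-x) + 3) = -3] leading − — multiply by −1, so neg: (-x) + 3 = 3.
Step 4. [(-x) + 3 = 3] subtract 3: x sits inside (… + 3). So sub: -x = 0.
Step 5. [-x = 0] leading − — multiply by −1. So neg: x = 0.

Answer: x ∈ {0}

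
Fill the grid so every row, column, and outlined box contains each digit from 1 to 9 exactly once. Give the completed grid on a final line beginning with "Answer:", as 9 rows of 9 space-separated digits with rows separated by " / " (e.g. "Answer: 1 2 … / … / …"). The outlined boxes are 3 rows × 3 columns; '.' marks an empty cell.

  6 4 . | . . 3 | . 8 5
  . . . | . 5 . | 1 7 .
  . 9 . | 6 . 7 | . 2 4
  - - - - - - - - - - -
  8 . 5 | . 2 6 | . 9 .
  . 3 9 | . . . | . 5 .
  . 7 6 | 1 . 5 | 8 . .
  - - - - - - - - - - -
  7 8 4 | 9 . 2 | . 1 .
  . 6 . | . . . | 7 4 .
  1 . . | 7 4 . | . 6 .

Step 1. [r7c9∈{3}] nothing but 3 survives at r7c9 ⇒ r7c9=3.
Step 2. [r9c6∈{8}] r9c6 has the single candidate 8 ⇒ r9c6=8.
Step 3. [r9c3∈{2,3}] 3 has one home in row 9: r9c3. So r9c3=3.
Step 4. [r6c9∈{2}] r6c9's peers cover all but 2. So r6c9=2.
Step 5. [r5c6∈{4}] nothing but 4 survives at r5c6 ⇒ r5c6=4.
Step 6. [r2c2∈{2}] r2c2 is down to just 2 ⇒ r2c2=2.
Step 7. [r1c7∈{9}] r1c7 is down to just 9, so r1c7=9.
Step 8. [r8c1∈{2,5,9}] across col 1, 9 lands solely at r8c1. So r8c1=9.
Step 9. [r4c4∈{3}] nothing but 3 survives at r4c4. So r4c4=3.
Step 10. [r1c5∈{1}] only 1 remains possible at r1c5, so r1c5=1.
Step 11. [r5c9∈{1,6,7}] in row 5, 1 fits only at r5c9, so r5c9=1.
Step 12. [r3c5∈{8}] r3c5 is down to just 8. So r3c5=8.
Step 13. [r3c1∈{3,5}] in row 3, 5 fits only at r3c1, so r3c1=5.
Step 14. [r7c7∈{5}] nothing but 5 survives at r7c7, so r7c7=5.
Step 15. [r6c1∈{4}] nothing but 4 survives at r6c1. So r6c1=4.
Step 16. [r8c6∈{1}] r8c6 is down to just 1. So r8c6=1.
Step 17. [r9c7∈{2}] r9c7 is down to just 2 ⇒ r9c7=2.
Step 18. [r4c7∈{4}] nothing but 4 survives at r4c7 ⇒ r4c7=4.
Step 19. [r9c2∈{5}] r9c2 has the single candidate 5. So r9c2=5.
Step 20. [r3c7∈{3}] r3c7 is down to just 3. So r3c7=3.
Step 21. [r8c4∈{5}] r8c4 has the single candidate 5 ⇒ r8c4=5.
Step 22. [r2c6∈{9}] nothing but 9 survives at r2c6, so r2c6=9.
Step 23. [r5c7∈{6}] only 6 remains possible at r5c7, so r5c7=6.
Step 24. [r2c1∈{3}] r2c1 has the single candidate 3, so r2c1=3.
Step 25. [r7c5∈{6}] r7c5 has the single candidate 6, so r7c5=6.
Step 26. [r3c3∈{1}] r3c3's peers cover all but 1. So r3c3=1.
Step 27. [r1c3∈{7}] r1c3 is down to just 7. So r1c3=7.
Step 28. [r2c9∈{6}] nothing but 6 survives at r2c9, so r2c9=6.
Step 29. [r6c5∈{9}] nothing but 9 survives at r6c5, so r6c5=9.
Step 30. [r5c1∈{2}] only 2 remains possible at r5c1, so r5c1=2.
Step 31. [r2c4∈{4}] r2c4 is down to just 4. So r2c4=4.
Step 32. [r1c4∈{2}] r1c4's peers cover all but 2 ⇒ r1c4=2.
Step 33. [r4c9∈{7}] r4c9's peers cover all but 7 ⇒ r4c9=7.
Step 34. [r5c4∈{8}] r5c4 has the single candidate 8. So r5c4=8.
Step 35. [r8c9∈{8}] nothing but 8 survives at r8c9. So r8c9=8.
Step 36. [r4c2∈{1}] r4c2 has the single candidate 1 ⇒ r4c2=1.
Step 37. [r8c3∈{2}] r8c3's peers cover all but 2 ⇒ r8c3=2.
Step 38. [r9c9∈{9}] nothing but 9 survives at r9c9 ⇒ r9c9=9.
Step 39. [r8c5∈{3}] r8c5 has the single candidate 3 ⇒ r8c5=3.
Step 40. [r6c8∈{3}] only 3 remains possible at r6c8. So r6c8=3.
Step 41. [r2c3∈{8}] only 8 remains possible at r2c3. So r2c3=8.
Step 42. [r5c5∈{7}] r5c5 has the single candidate 7, so r5c5=7.

Answer: 6 4 7 2 1 3 9 8 5 / 3 2 8 4 5 9 1 7 6 / 5 9 1 6 8 7 3 2 4 / 8 1 5 3 2 6 4 9 7 / 2 3 9 8 7 4 6 5 1 / 4 7 6 1 9 5 8 3 2 / 7 8 4 9 6 2 5 1 3 / 9 6 2 5 3 1 7 4 8 / 1 5 3 7 4 8 2 6 9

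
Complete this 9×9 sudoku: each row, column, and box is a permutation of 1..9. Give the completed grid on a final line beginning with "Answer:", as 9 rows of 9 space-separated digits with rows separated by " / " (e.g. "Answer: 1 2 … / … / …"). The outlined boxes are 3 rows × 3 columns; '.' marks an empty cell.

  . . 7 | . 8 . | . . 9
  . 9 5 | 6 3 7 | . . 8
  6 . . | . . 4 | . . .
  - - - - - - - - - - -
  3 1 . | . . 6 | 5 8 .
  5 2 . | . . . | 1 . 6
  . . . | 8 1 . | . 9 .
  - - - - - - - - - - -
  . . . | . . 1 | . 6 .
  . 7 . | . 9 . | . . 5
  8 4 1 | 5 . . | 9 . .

Step 1. [r8c1∈{2}] r8c1's peers cover all but 2 ⇒ r8c1=2.
Step 2. [r3c9∈{1,2,3,7}] col 9 places 1 nowhere but r3c9 ⇒ r3c9=1.
Step 3. [r3c3∈{2,3,8}] col 3 places 2 nowhere but r3c3. So r3c3=2.
Step 4. [r7c7∈{2,3,4,7,8}] row 7 places 8 nowhere but r7c7, so r7c7=8.
Step 5. [r1c2∈{3}] r1c2 is down to just 3, so r1c2=3.
Step 6. [r5c6∈{3,9}] col 6 places 9 nowhere but r5c6. So r5c6=9.
Step 7. [r6c6∈{2,3,5}] r6c6 is the only open cell in row 6 admitting 5 ⇒ r6c6=5.
Step 8. [r5c4∈{3,4,7}] r5c4 is the only open cell in box 5 admitting 3. So r5c4=3.
Step 9. [r8c4∈{4}] only 4 remains possible at r8c4. So r8c4=4.
Step 10. [r8c7∈{3}] nothing but 3 survives at r8c7, so r8c7=3.
Step 11. [r7c9∈{2,4,7}] 4 has one home in row 7: r7c9, so r7c9=4.
Step 12. [r1c6∈{2}] r1c6's peers cover all but 2, so r1c6=2.
Step 13. [r6c1∈{4,7}] col 1 places 7 nowhere but r6c1, so r6c1=7.
Step 14. [r2c1∈{1,4}] in row 2, 1 fits only at r2c1, so r2c1=1.
Step 15. [r3c8∈{3,5,7}] in row 3, 3 fits only at r3c8, so r3c8=3.
Step 16. [r9c5∈{2,6,7}] across row 9, 6 lands solely at r9c5 ⇒ r9c5=6.
Step 17. [r4c3∈{4,9}] 9 has one home in row 4: r4c3. So r4c3=9.
Step 18. [r4c5∈{2,4,7}] row 4 places 4 nowhere but r4c5 ⇒ r4c5=4.
Step 19. [r4c4∈{2,7}] across box 5, 2 lands solely at r4c4, so r4c4=2.
Step 20. [r4c9∈{7}] r4c9 is down to just 7 ⇒ r4c9=7.
Step 21. [r5c8∈{4}] only 4 remains possible at r5c8 ⇒ r5c8=4.
Step 22. [r2c8∈{2}] only 2 remains possible at r2c8. So r2c8=2.
Step 23. [r6c2∈{6}] r6c2 is down to just 6 ⇒ r6c2=6.
Step 24. [r7c4∈{7}] r7c4's peers cover all but 7, so r7c4=7.
Step 25. [r6c7∈{2}] r6c7 has the single candidate 2. So r6c7=2.
Step 26. [r1c1∈{4}] nothing but 4 survives at r1c1 ⇒ r1c1=4.
Step 27. [r3c5∈{5}] r3c5's peers cover all but 5, so r3c5=5.
Step 28. [r1c8∈{5}] r1c8 has the single candidate 5 ⇒ r1c8=5.
Step 29. [r3c2∈{8}] r3c2's peers cover all but 8. So r3c2=8.
Step 30. [r9c8∈{7}] r9c8 has the single candidate 7. So r9c8=7.
Step 31. [r7c2∈{5}] only 5 remains possible at r7c2 ⇒ r7c2=5.
Step 32. [r7c1∈{9}] nothing but 9 survives at r7c1. So r7c1=9.
Step 33. [r6c9∈{3}] r6c9's peers cover all but 3 ⇒ r6c9=3.
Step 34. [r1c4∈{1}] r1c4 is down to just 1, so r1c4=1.
Step 35. [r3c7∈{7}] only 7 remains possible at r3c7. So r3c7=7.
Step 36. [r7c3∈{3}] r7c3 is down to just 3 ⇒ r7c3=3.
Step 37. [r9c6∈{3}] r9c6 is down to just 3 ⇒ r9c6=3.
Step 38. [r8c3∈{6}] r8c3 has the single candidate 6, so r8c3=6.
Step 39. [r9c9∈{2}] nothing but 2 survives at r9c9, so r9c9=2.
Step 40. [r1c7∈{6}] r1c7 is down to just 6, so r1c7=6.
Step 41. [r5c3∈{8}] r5c3 is down to just 8 ⇒ r5c3=8.
Step 42. [r6c3∈{4}] nothing but 4 survives at r6c3. So r6c3=4.
Step 43. [r8c8∈{1}] r8c8 has the single candidate 1. So r8c8=1.
Step 44. [r8c6∈{8}] nothing but 8 survives at r8c6, so r8c6=8.
Step 45. [r2c7∈{4}] only 4 remains possible at r2c7 ⇒ r2c7=4.
Step 46. [r7c5∈{2}] nothing but 2 survives at r7c5, so r7c5=2.
Step 47. [r3c4∈{9}] r3c4's peers cover all but 9. So r3c4=9.
Step 48. [r5c5∈{7}] only 7 remains possible at r5c5 ⇒ r5c5=7.

Answer: 4 3 7 1 8 2 6 5 9 / 1 9 5 6 3 7 4 2 8 / 6 8 2 9 5 4 7 3 1 / 3 1 9 2 4 6 5 8 7 / 5 2 8 3 7 9 1 4 6 / 7 6 4 8 1 5 2 9 3 / 9 5 3 7 2 1 8 6 4 / 2 7 6 4 9 8 3 1 5 / 8 4 1 5 6 3 9 7 2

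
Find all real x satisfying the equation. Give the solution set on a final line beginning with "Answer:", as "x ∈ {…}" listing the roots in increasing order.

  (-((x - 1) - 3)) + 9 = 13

Step 1. [(-((x - 1) - 3)) + 9 = 13] subtract 9: x sits inside (… + 9), so sub: -((x - 1) - 3) = 4.
Step 2. [-((x - 1) - 3) = 4] flip signs both sides, so neg: (x - 1) - 3 = -4.
Step 3. [(x - 1) - 3 = -4] the outer -3 inverts by adding 3, so sub: x - 1 = -1.
Step 4. [x - 1 = -1] the outer -1 inverts by adding 1. So sub: x = 0.

Answer: x ∈ {0}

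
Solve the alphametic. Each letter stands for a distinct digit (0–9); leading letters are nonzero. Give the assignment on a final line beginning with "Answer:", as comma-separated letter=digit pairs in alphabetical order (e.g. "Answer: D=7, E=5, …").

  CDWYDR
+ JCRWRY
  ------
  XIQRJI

Step 1. [col 1: R + Y ≡ I (mod 10)] several values work for R in column 1 (R + Y ≡ I (mod 10), carry-in 0); try R=4. So R=4.
Step 2. [col 1: R + Y ≡ I (mod 10)] no forcing yet in column 1 (carry-in 0); Y=6 is free and consistent — try it, so Y=6.
Step 3. [col 1: R + Y ≡ I (mod 10)] column 1: given R=4, Y=6, carry-in 0, and digits 4,6 already taken and all letters distinct, R+Y≡I (mod 10) forces I=0 ⇒ I=0.
Step 4. [col 2: D + R ≡ J (mod 10)] no forcing yet in column 2 (carry-in 1); D=8 is free and consistent — try it, so D=8.
Step 5. [col 2: D + R ≡ J (mod 10)] from column 2 (D=8, R=4, carry-in 1, digits 0,4,6,8 already taken and all letters distinct): J must equal 3. So J=3.
Step 6. [col 3: Y + W ≡ R (mod 10)] in column 3 we have Y+W≡R with carry-in 1; given Y=6, R=4 and digits 0,3,4,6,8 already taken and all letters distinct, that pins W to 7, so W=7.
Step 7. [col 4: W + R ≡ Q (mod 10)] from column 4 (W=7, R=4, carry-in 1, digits 0,3,4,6,7,8 already taken and all letters distinct): Q must equal 2, so Q=2.
Step 8. [col 5: D + C ≡ I (mod 10)] in column 5 we have D+C≡I with carry-in 1; given D=8, I=0 and digits 0,2,3,4,6,7,8 already taken and all letters distinct, that pins C to 1. So C=1.
Step 9. [col 6: C + J ≡ X (mod 10)] column 6 reads C+J+carry(1)=X with C=1, J=3; with digits 0,1,2,3,4,6,7,8 already taken and all letters distinct, the only value for X is 5. So X=5.

Answer: C=1, D=8, I=0, J=3, Q=2, R=4, W=7, X=5, Y=6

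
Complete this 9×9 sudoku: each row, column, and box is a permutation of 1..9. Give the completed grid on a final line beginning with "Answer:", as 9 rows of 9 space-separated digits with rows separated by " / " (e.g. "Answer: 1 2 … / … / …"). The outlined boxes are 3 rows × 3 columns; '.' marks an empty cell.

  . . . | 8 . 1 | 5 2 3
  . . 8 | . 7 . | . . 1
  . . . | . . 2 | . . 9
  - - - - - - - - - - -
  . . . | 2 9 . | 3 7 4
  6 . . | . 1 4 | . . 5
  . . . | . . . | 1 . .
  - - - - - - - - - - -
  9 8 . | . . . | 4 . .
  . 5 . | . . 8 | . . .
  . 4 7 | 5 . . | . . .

Step 1. [r2c7∈{6}] nothing but 6 survives at r2c7 ⇒ r2c7=6.
Step 2. [r6c5∈{3,5,6,8}] r6c5 is the only open cell in col 5 admitting 8, so r6c5=8.
Step 3. [r3c5∈{3,4,5,6}] across col 5, 5 lands solely at r3c5. So r3c5=5.
Step 4. [r2c1∈{2,3,4,5}] r2c1 is the only open cell in row 2 admitting 5, so r2c1=5.
Step 5. [r4c6∈{5,6}] in row 4, 6 fits only at r4c6, so r4c6=6.
Step 6. [r2c2∈{2,3,9}] across row 2, 2 lands solely at r2c2. So r2c2=2.
Step 7. [r3c7∈{7,8}] r3c7 is the only open cell in box 3 admitting 7 ⇒ r3c7=7.
Step 8. [r9c9∈{2,6,8}] r9c9 is the only open cell in col 9 admitting 8. So r9c9=8.
Step 9. [r5c7∈{2,8,9}] 8 has one home in col 7: r5c7, so r5c7=8.
Step 10. [r5c3∈{2,3,9}] 2 has one home in row 5: r5c3. So r5c3=2.
Step 11. [r5c8∈{9}] only 9 remains possible at r5c8. So r5c8=9.
Step 12. [r6c8∈{6}] only 6 remains possible at r6c8, so r6c8=6.
Step 13. [r9c5∈{2,3,6}] in row 9, 6 fits only at r9c5, so r9c5=6.
Step 14. [r1c5∈{4}] nothing but 4 survives at r1c5. So r1c5=4.
Step 15. [r8c4∈{1,3,4,7,9}] in row 8, 4 fits only at r8c4, so r8c4=4.
Step 16. [r7c4∈{1,3,7}] r7c4 is the only open cell in col 4 admitting 1, so r7c4=1.
Step 17. [r3c4∈{3,6}] 6 has one home in col 4: r3c4, so r3c4=6.
Step 18. [r9c6∈{3,9}] r9c6 is the only open cell in box 8 admitting 9, so r9c6=9.
Step 19. [r9c7∈{2}] only 2 remains possible at r9c7. So r9c7=2.
Step 20. [r8c1∈{1,2,3}] across col 1, 2 lands solely at r8c1, so r8c1=2.
Step 21. [r8c5∈{3}] r8c5's peers cover all but 3. So r8c5=3.
Step 22. [r1c2∈{6,7,9}] 6 has one home in col 2: r1c2. So r1c2=6.
Step 23. [r6c6∈{3,5,7}] in col 6, 5 fits only at r6c6 ⇒ r6c6=5.
Step 24. [r6c2∈{3,7,9}] in col 2, 9 fits only at r6c2 ⇒ r6c2=9.
Step 25. [r5c2∈{3,7}] r5c2 is the only open cell in col 2 admitting 7 ⇒ r5c2=7.
Step 26. [r4c2∈{1}] only 1 remains possible at r4c2. So r4c2=1.
Step 27. [r3c2∈{3}] only 3 remains possible at r3c2 ⇒ r3c2=3.
Step 28. [r8c8∈{1}] r8c8 is down to just 1, so r8c8=1.
Step 29. [r9c8∈{3}] nothing but 3 survives at r9c8, so r9c8=3.
Step 30. [r6c1∈{3,4}] 3 has one home in col 1: r6c1 ⇒ r6c1=3.
Step 31. [r3c1∈{1,4}] 4 has one home in col 1: r3c1 ⇒ r3c1=4.
Step 32. [r8c3∈{6}] nothing but 6 survives at r8c3. So r8c3=6.
Step 33. [r8c9∈{7}] only 7 remains possible at r8c9, so r8c9=7.
Step 34. [r2c4∈{3,9}] across row 2, 9 lands solely at r2c4. So r2c4=9.
Step 35. [r2c8∈{4}] r2c8's peers cover all but 4. So r2c8=4.
Step 36. [r4c3∈{5}] only 5 remains possible at r4c3. So r4c3=5.
Step 37. [r3c8∈{8}] r3c8's peers cover all but 8 ⇒ r3c8=8.
Step 38. [r4c1∈{8}] r4c1 is down to just 8. So r4c1=8.
Step 39. [r7c5∈{2}] only 2 remains possible at r7c5 ⇒ r7c5=2.
Step 40. [r7c8∈{5}] r7c8 is down to just 5 ⇒ r7c8=5.
Step 41. [r5c4∈{3}] r5c4 has the single candidate 3. So r5c4=3.
Step 42. [r6c9∈{2}] nothing but 2 survives at r6c9, so r6c9=2.
Step 43. [r6c4∈{7}] r6c4's peers cover all but 7, so r6c4=7.
Step 44. [r3c3∈{1}] r3c3 has the single candidate 1. So r3c3=1.
Step 45. [r2c6∈{3}] r2c6 is down to just 3 ⇒ r2c6=3.
Step 46. [r9c1∈{1}] r9c1's peers cover all but 1 ⇒ r9c1=1.
Step 47. [r7c9∈{6}] only 6 remains possible at r7c9 ⇒ r7c9=6.
Step 48. [r1c3∈{9}] r1c3 has the single candidate 9. So r1c3=9.
Step 49. [r1c1∈{7}] r1c1's peers cover all but 7 ⇒ r1c1=7.
Step 50. [r8c7∈{9}] r8c7 is down to just 9. So r8c7=9.
Step 51. [r6c3∈{4}] r6c3's peers cover all but 4 ⇒ r6c3=4.
Step 52. [r7c6∈{7}] r7c6 is down to just 7. So r7c6=7.
Step 53. [r7c3∈{3}] r7c3's peers cover all but 3. So r7c3=3.

Answer: 7 6 9 8 4 1 5 2 3 / 5 2 8 9 7 3 6 4 1 / 4 3 1 6 5 2 7 8 9 / 8 1 5 2 9 6 3 7 4 / 6 7 2 3 1 4 8 9 5 / 3 9 4 7 8 5 1 6 2 / 9 8 3 1 2 7 4 5 6 / 2 5 6 4 3 8 9 1 7 / 1 4 7 5 6 9 2 3 8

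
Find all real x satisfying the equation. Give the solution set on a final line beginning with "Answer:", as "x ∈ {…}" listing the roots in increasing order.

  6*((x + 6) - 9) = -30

Step 1. [6*((x + 6) - 9) = -30] leading coefficient 6: divide by 6 ⇒ div: (x + 6) - 9 = -5.
Step 2. [(x + 6) - 9 = -5] the outer -9 inverts by adding 9. So sub: x + 6 = 4.
Step 3. [x + 6 = 4] subtract 6: x sits inside (… + 6). So sub: x = -2.

Answer: x ∈ {-2}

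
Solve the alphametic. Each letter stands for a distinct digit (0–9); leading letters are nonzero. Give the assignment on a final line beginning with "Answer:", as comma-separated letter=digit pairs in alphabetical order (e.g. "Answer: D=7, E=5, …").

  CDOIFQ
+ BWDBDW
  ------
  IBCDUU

Step 1. [col 1: Q + W ≡ U (mod 10)] several values work for W in column 1 (Q + W ≡ U (mod 10), carry-in 0); try W=1. So W=1.
Step 2. [col 1: Q + W ≡ U (mod 10)] several values work for Q in column 1 (Q + W ≡ U (mod 10), carry-in 0); try Q=9 ⇒ Q=9.
Step 3. [col 1: Q + W ≡ U (mod 10)] column 1 reads Q+W+carry(0)=U with Q=9, W=1; with digits 1,9 already taken and all letters distinct, the only value for U is 0 ⇒ U=0.
Step 4. [col 2: F + D ≡ U (mod 10)] F=6 is one option consistent with column 2 (F + D ≡ U (mod 10), carry-in 1) — take it, so F=6.
Step 5. [col 2: F + D ≡ U (mod 10)] column 2: given F=6, U=0, carry-in 1, and digits 0,1,6,9 already taken and all letters distinct, F+D≡U (mod 10) forces D=3 ⇒ D=3.
Step 6. [col 3: I + B ≡ D (mod 10)] B=5 is one option consistent with column 3 (I + B ≡ D (mod 10), carry-in 1) — take it. So B=5.
Step 7. [col 3: I + B ≡ D (mod 10)] column 3 reads I+B+carry(1)=D with B=5, D=3; with digits 0,1,3,5,6,9 already taken and all letters distinct, the only value for I is 7, so I=7.
Step 8. [col 4: O + D ≡ C (mod 10)] column 4 (O + D ≡ C (mod 10), carry-in 1) doesn't pin C yet; pick C=2 and continue, so C=2.
Step 9. [col 4: O + D ≡ C (mod 10)] column 4: given D=3, C=2, carry-in 1, and digits 0,1,2,3,5,6,7,9 already taken and all letters distinct, O+D≡C (mod 10) forces O=8 ⇒ O=8.

Answer: B=5, C=2, D=3, F=6, I=7, O=8, Q=9, U=0, W=1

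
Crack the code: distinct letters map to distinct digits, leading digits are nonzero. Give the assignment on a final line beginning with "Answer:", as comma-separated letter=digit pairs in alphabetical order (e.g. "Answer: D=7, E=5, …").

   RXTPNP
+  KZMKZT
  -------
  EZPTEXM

Step 1. [col 1: P + T ≡ M (mod 10)] several values work for P in column 1 (P + T ≡ M (mod 10), carry-in 0); try P=3, so P=3.
Step 2. [col 1: P + T ≡ M (mod 10)] several values work for M in column 1 (P + T ≡ M (mod 10), carry-in 0); try M=9 ⇒ M=9.
Step 3. [E] E is the leading digit of a 7-digit sum of two 6-digit numbers; the final carry is exactly 1 ⇒ E=1.
Step 4. [col 1: P + T ≡ M (mod 10)] in column 1 we have P+T≡M with carry-in 0; given P=3, M=9 and digits 1,3,9 already taken and all letters distinct, that pins T to 6, so T=6.
Step 5. [col 2: N + Z ≡ X (mod 10)] no forcing yet in column 2 (carry-in 0); Z=2 is free and consistent — try it, so Z=2.
Step 6. [col 2: N + Z ≡ X (mod 10)] X=0 is one option consistent with column 2 (N + Z ≡ X (mod 10), carry-in 0) — take it ⇒ X=0.
Step 7. [col 2: N + Z ≡ X (mod 10)] column 2 reads N+Z+carry(0)=X with Z=2, X=0; with digits 0,1,2,3,6,9 already taken and all letters distinct, the only value for N is 8. So N=8.
Step 8. [col 3: P + K ≡ E (mod 10)] column 3: given P=3, E=1, carry-in 1, and digits 0,1,2,3,6,8,9 already taken and all letters distinct, P+K≡E (mod 10) forces K=7. So K=7.
Step 9. [col 6: R + K ≡ Z (mod 10)] from column 6 (K=7, Z=2, carry-in 0, digits 0,1,2,3,6,7,8,9 already taken and all letters distinct): R must equal 5, so R=5.

Answer: E=1, K=7, M=9, N=8, P=3, R=5, T=6, X=0, Z=2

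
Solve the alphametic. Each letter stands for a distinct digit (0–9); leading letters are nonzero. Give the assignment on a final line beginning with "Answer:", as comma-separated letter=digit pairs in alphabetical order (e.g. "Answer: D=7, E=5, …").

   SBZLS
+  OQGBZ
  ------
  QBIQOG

Step 1. [col 1: S + Z ≡ G (mod 10)] Z=6 is one option consistent with column 1 (S + Z ≡ G (mod 10), carry-in 0) — take it, so Z=6.
Step 2. [col 1: S + Z ≡ G (mod 10)] G=5 is one option consistent with column 1 (S + Z ≡ G (mod 10), carry-in 0) — take it. So G=5.
Step 3. [col 1: S + Z ≡ G (mod 10)] in column 1 we have S+Z≡G with carry-in 0; given Z=6, G=5 and digits 5,6 already taken and all letters distinct, that pins S to 9, so S=9.
Step 4. [col 2: L + B ≡ O (mod 10)] no forcing yet in column 2 (carry-in 1); L=0 is free and consistent — try it ⇒ L=0.
Step 5. [Q] adding two 5-digit numbers gives at most 5+1 digits, and here it does — Q is that final carry and must be 1. So Q=1.
Step 6. [col 2: L + B ≡ O (mod 10)] B=2 is one option consistent with column 2 (L + B ≡ O (mod 10), carry-in 1) — take it ⇒ B=2.
Step 7. [col 2: L + B ≡ O (mod 10)] column 2: given L=0, B=2, carry-in 1, and digits 0,1,2,5,6,9 already taken and all letters distinct, L+B≡O (mod 10) forces O=3, so O=3.
Step 8. [col 4: B + Q ≡ I (mod 10)] column 4: given B=2, Q=1, carry-in 1, and digits 0,1,2,3,5,6,9 already taken and all letters distinct, B+Q≡I (mod 10) forces I=4 ⇒ I=4.

Answer: B=2, G=5, I=4, L=0, O=3, Q=1, S=9, Z=6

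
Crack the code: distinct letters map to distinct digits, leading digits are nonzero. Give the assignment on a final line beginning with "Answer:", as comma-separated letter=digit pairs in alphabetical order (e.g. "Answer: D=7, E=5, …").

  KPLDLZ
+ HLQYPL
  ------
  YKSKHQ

Step 1. [col 1: Z + L ≡ Q (mod 10)] column 1 (Z + L ≡ Q (mod 10), carry-in 0) doesn't pin Z yet; pick Z=7 and continue ⇒ Z=7.
Step 2. [col 1: Z + L ≡ Q (mod 10)] column 1 (Z + L ≡ Q (mod 10), carry-in 0) doesn't pin Q yet; pick Q=8 and continue. So Q=8.
Step 3. [col 1: Z + L ≡ Q (mod 10)] column 1 reads Z+L+carry(0)=Q with Z=7, Q=8; with digits 7,8 already taken and all letters distinct, the only value for L is 1. So L=1.
Step 4. [col 2: L + P ≡ H (mod 10)] column 2 (L + P ≡ H (mod 10), carry-in 0) doesn't pin P yet; pick P=3 and continue. So P=3.
Step 5. [col 2: L + P ≡ H (mod 10)] column 2 reads L+P+carry(0)=H with L=1, P=3; with digits 1,3,7,8 already taken and all letters distinct, the only value for H is 4. So H=4.
Step 6. [col 3: D + Y ≡ K (mod 10)] in column 3 we have D+Y≡K with carry-in 0; given nothing yet and digits 1,3,4,7,8 already taken and all letters distinct, that pins K to 5. So K=5.
Step 7. [col 3: D + Y ≡ K (mod 10)] no forcing yet in column 3 (carry-in 0); Y=9 is free and consistent — try it, so Y=9.
Step 8. [col 3: D + Y ≡ K (mod 10)] from column 3 (Y=9, K=5, carry-in 0, digits 1,3,4,5,7,8,9 already taken and all letters distinct): D must equal 6. So D=6.
Step 9. [col 4: L + Q ≡ S (mod 10)] column 4: given L=1, Q=8, carry-in 1, and digits 1,3,4,5,6,7,8,9 already taken and all letters distinct, L+Q≡S (mod 10) forces S=0, so S=0.

Answer: D=6, H=4, K=5, L=1, P=3, Q=8, S=0, Y=9, Z=7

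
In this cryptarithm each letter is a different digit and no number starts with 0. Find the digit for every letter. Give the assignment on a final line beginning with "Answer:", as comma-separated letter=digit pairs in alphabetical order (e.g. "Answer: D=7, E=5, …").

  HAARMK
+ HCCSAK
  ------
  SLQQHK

Step 1. [col 1: K + K ≡ K (mod 10)] in column 1 we have K+K≡K with carry-in 0; given nothing yet and all letters distinct, none taken yet, that pins K to 0 ⇒ K=0.
Step 2. [col 2: M + A ≡ H (mod 10)] no forcing yet in column 2 (carry-in 0); H=4 is free and consistent — try it ⇒ H=4.
Step 3. [col 2: M + A ≡ H (mod 10)] A=1 is one option consistent with column 2 (M + A ≡ H (mod 10), carry-in 0) — take it. So A=1.
Step 4. [col 2: M + A ≡ H (mod 10)] column 2: given A=1, H=4, carry-in 0, and digits 0,1,4 already taken and all letters distinct, M+A≡H (mod 10) forces M=3. So M=3.
Step 5. [col 3: R + S ≡ Q (mod 10)] no forcing yet in column 3 (carry-in 0); S=8 is free and consistent — try it. So S=8.
Step 6. [col 3: R + S ≡ Q (mod 10)] no forcing yet in column 3 (carry-in 0); R=9 is free and consistent — try it. So R=9.
Step 7. [col 3: R + S ≡ Q (mod 10)] column 3 reads R+S+carry(0)=Q with R=9, S=8; with digits 0,1,3,4,8,9 already taken and all letters distinct, the only value for Q is 7, so Q=7.
Step 8. [col 4: A + C ≡ Q (mod 10)] in column 4 we have A+C≡Q with carry-in 1; given A=1, Q=7 and digits 0,1,3,4,7,8,9 already taken and all letters distinct, that pins C to 5, so C=5.
Step 9. [col 5: A + C ≡ L (mod 10)] from column 5 (A=1, C=5, carry-in 0, digits 0,1,3,4,5,7,8,9 already taken and all letters distinct): L must equal 6, so L=6.

Answer: A=1, C=5, H=4, K=0, L=6, M=3, Q=7, R=9, S=8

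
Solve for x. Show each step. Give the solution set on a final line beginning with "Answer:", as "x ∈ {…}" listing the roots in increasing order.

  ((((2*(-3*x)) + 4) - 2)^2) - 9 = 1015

Step 1. [((((2*(-3*x)) + 4) - 2)^2) - 9 = 1015] -9 is outermost — add 9 both sides. So sub: (((2*(-3*x)) + 4) - 2)^2 = 1024.
Step 2. [(((2*(-3*x)) + 4) - 2)^2 = 1024] √ both sides: 1024 ≥ 0 gives two branches ⇒ sqrt: ((2*(-3*x)) + 4) - 2 = 32 or -32.
Step 3. [((2*(-3*x)) + 4) - 2 = 32 or -32] -2 is outermost — add 2 both sides ⇒ sub: (2*(-3*x)) + 4 = 34 or -30.
Step 4. [(2*(-3*x)) + 4 = 34 or -30] common factor 2 (LHS and 34 or -30) — divide through ⇒ factor: (-3*x) + 2 = 17 or -15.
Step 5. [(-3*x) + 2 = 17 or -15] +2 is outermost — subtract 2 both sides ⇒ sub: -3*x = 15 or -17.
Step 6. [-3*x = 15 or -17] -3 out front; divide by -3, so div: x = -5 or 17/3.

Answer: x ∈ {-5, 17/3}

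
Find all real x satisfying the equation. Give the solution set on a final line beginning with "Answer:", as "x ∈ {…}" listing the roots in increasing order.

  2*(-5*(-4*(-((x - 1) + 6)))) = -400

Step 1. [2*(-5*(-4*(-((x - 1) + 6)))) = -400] 2·(inner) — divide through by 2. So div: -5*(-4*(-((x - 1) + 6))) = -200.
Step 2. [-5*(-4*(-((x - 1) + 6))) = -200] -5·(inner) — divide through by -5. So div: -4*(-((x - 1) + 6)) = 40.
Step 3. [-4*(-((x - 1) + 6)) = 40] -4 out front; divide by -4 ⇒ div: -((x - 1) + 6) = -10.
Step 4. [-((x - 1) + 6) = -10] leading − — multiply by −1, so neg: (x - 1) + 6 = 10.
Step 5. [(x - 1) + 6 = 10] subtract 6: x sits inside (… + 6) ⇒ sub: x - 1 = 4.
Step 6. [x - 1 = 4] add 1: x sits inside (… - 1), so sub: x = 5.

Answer: x ∈ {5}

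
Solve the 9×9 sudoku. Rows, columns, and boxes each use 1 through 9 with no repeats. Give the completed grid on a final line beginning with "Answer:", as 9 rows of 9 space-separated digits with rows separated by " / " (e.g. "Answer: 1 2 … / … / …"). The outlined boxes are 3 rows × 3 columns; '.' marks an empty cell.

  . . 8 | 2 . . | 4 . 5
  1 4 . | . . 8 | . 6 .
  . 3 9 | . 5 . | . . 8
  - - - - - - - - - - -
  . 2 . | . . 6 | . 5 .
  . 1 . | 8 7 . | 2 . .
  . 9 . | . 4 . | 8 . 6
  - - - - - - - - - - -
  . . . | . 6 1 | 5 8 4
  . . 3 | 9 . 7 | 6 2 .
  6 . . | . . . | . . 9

Step 1. [r1c1∈{7}] r1c1 has the single candidate 7, so r1c1=7.
Step 2. [r5c9∈{3}] r5c9 has the single candidate 3 ⇒ r5c9=3.
Step 3. [r9c3∈{1,2,4,5,7}] in col 3, 1 fits only at r9c3 ⇒ r9c3=1.
Step 4. [r7c4∈{3}] r7c4's peers cover all but 3, so r7c4=3.
Step 5. [r4c4∈{1}] nothing but 1 survives at r4c4, so r4c4=1.
Step 6. [r6c4∈{5}] only 5 remains possible at r6c4. So r6c4=5.
Step 7. [r4c9∈{7}] nothing but 7 survives at r4c9 ⇒ r4c9=7.
Step 8. [r8c1∈{4,5,8}] row 8 places 4 nowhere but r8c1 ⇒ r8c1=4.
Step 9. [r5c6∈{9}] r5c6 has the single candidate 9 ⇒ r5c6=9.
Step 10. [r4c5∈{3}] r4c5's peers cover all but 3 ⇒ r4c5=3.
Step 11. [r1c8∈{1,3,9}] 9 has one home in col 8: r1c8 ⇒ r1c8=9.
Step 12. [r9c6∈{2,4,5}] r9c6 is the only open cell in col 6 admitting 5, so r9c6=5.
Step 13. [r9c8∈{3,7}] r9c8 is the only open cell in col 8 admitting 3. So r9c8=3.
Step 14. [r3c8∈{1,7}] in col 8, 7 fits only at r3c8 ⇒ r3c8=7.
Step 15. [r3c1∈{2}] r3c1 is down to just 2. So r3c1=2.
Step 16. [r5c3∈{4,5,6}] across row 5, 6 lands solely at r5c3, so r5c3=6.
Step 17. [r7c2∈{7}] r7c2 has the single candidate 7, so r7c2=7.
Step 18. [r8c5∈{8}] nothing but 8 survives at r8c5 ⇒ r8c5=8.
Step 19. [r9c4∈{4}] r9c4 has the single candidate 4 ⇒ r9c4=4.
Step 20. [r5c8∈{4}] nothing but 4 survives at r5c8 ⇒ r5c8=4.
Step 21. [r8c9∈{1}] r8c9 has the single candidate 1. So r8c9=1.
Step 22. [r7c1∈{9}] nothing but 9 survives at r7c1, so r7c1=9.
Step 23. [r9c7∈{7}] nothing but 7 survives at r9c7, so r9c7=7.
Step 24. [r2c4∈{7}] r2c4 is down to just 7 ⇒ r2c4=7.
Step 25. [r1c6∈{3}] r1c6 is down to just 3 ⇒ r1c6=3.
Step 26. [r9c5∈{2}] r9c5 has the single candidate 2. So r9c5=2.
Step 27. [r1c5∈{1}] only 1 remains possible at r1c5. So r1c5=1.
Step 28. [r2c3∈{5}] r2c3 is down to just 5 ⇒ r2c3=5.
Step 29. [r3c4∈{6}] r3c4's peers cover all but 6, so r3c4=6.
Step 30. [r2c7∈{3}] nothing but 3 survives at r2c7, so r2c7=3.
Step 31. [r9c2∈{8}] nothing but 8 survives at r9c2 ⇒ r9c2=8.
Step 32. [r7c3∈{2}] r7c3 has the single candidate 2. So r7c3=2.
Step 33. [r4c3∈{4}] nothing but 4 survives at r4c3 ⇒ r4c3=4.
Step 34. [r6c8∈{1}] nothing but 1 survives at r6c8. So r6c8=1.
Step 35. [r2c9∈{2}] only 2 remains possible at r2c9. So r2c9=2.
Step 36. [r3c6∈{4}] r3c6 is down to just 4, so r3c6=4.
Step 37. [r6c1∈{3}] nothing but 3 survives at r6c1, so r6c1=3.
Step 38. [r4c7∈{9}] r4c7 has the single candidate 9, so r4c7=9.
Step 39. [r4c1∈{8}] r4c1 has the single candidate 8. So r4c1=8.
Step 40. [r3c7∈{1}] only 1 remains possible at r3c7, so r3c7=1.
Step 41. [r8c2∈{5}] r8c2 has the single candidate 5 ⇒ r8c2=5.
Step 42. [r1c2∈{6}] only 6 remains possible at r1c2 ⇒ r1c2=6.
Step 43. [r5c1∈{5}] nothing but 5 survives at r5c1, so r5c1=5.
Step 44. [r6c3∈{7}] r6c3's peers cover all but 7 ⇒ r6c3=7.
Step 45. [r6c6∈{2}] only 2 remains possible at r6c6. So r6c6=2.
Step 46. [r2c5∈{9}] r2c5 has the single candidate 9, so r2c5=9.

Answer: 7 6 8 2 1 3 4 9 5 / 1 4 5 7 9 8 3 6 2 / 2 3 9 6 5 4 1 7 8 / 8 2 4 1 3 6 9 5 7 / 5 1 6 8 7 9 2 4 3 / 3 9 7 5 4 2 8 1 6 / 9 7 2 3 6 1 5 8 4 / 4 5 3 9 8 7 6 2 1 / 6 8 1 4 2 5 7 3 9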